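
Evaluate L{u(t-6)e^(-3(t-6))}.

u(t-a)f(t-a) with f(t)=e^(-3t). L{e^(-3t)} = 1/(s+3). By time shift: e^(-6s)/(s+3)

Final answer: e^(-6s)/(s+3)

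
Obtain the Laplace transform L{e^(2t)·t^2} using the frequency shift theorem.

L{e^(at)·t^n} = n!/(s-a)^(n+1), so L{e^(2t)·t^2} = 2/(s-2)^3

Final answer: 2/(s-2)^3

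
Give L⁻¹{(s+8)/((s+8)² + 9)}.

Using frequency shift: L⁻¹{(s-a)/((s-a)² + b²)} = e^(at)cos(bt). Here a=-8, b=3

Final answer: e^(-8t)·cos(3t)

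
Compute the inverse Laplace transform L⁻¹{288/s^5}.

L⁻¹{n!/s^(n+1)} = t^n with n=4. So L⁻¹{24/s^5} = t^4, and L⁻¹{288/s^5} = (288/24)·t^4 = 12·t^4

Final answer: 12·t^4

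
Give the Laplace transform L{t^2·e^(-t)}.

L{t^n·e^(at)} = n!/(s-a)^(n+1), so L{t^2·e^(-t)} = 2/(s+1)^3

Final answer: 2/(s+1)^3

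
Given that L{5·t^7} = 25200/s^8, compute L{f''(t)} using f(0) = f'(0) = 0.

L{f''(t)} = s²F(s) - sf(0) - f'(0) = s²·25200/s^8 - 0 - 0 = 25200/s^6

Final answer: 25200/s^6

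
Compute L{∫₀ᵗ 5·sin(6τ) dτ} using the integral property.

L{∫₀ᵗ f(τ)dτ} = F(s)/s with F(s) = 30/(s² + 36), so the result is (30/(s² + 36))/s = 30/(s(s² + 36))

Final answer: 30/(s(s² + 36))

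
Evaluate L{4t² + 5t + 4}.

L{4t² + 5t + 4} = 4·2/s³ + 5/s² + 4/s = 8/s³ + 5/s² + 4/s

Final answer: 8/s³ + 5/s² + 4/s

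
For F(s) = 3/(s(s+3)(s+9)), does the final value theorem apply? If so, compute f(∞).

Poles of sF(s) = 3/((s+3)(s+9)) are at s = -3 and s = -9, both in the left half-plane. Theorem applies. f(∞) = lim_{s→0} sF(s) = 3/(3·9) = 1/9

Final answer: 1/9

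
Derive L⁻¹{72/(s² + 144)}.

This is the form c·a/(s² + a²) with a = 12, c = 6. L⁻¹ = 6·sin(12t)

Final answer: 6·sin(12t)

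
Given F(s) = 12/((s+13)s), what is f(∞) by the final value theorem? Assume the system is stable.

f(∞) = lim_{s→0} sF(s) = lim_{s→0} 12/(s+13) = 12/13

Final answer: 12/13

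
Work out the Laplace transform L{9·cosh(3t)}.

L{cosh(ωt)} = s/(s² - ω²), so L{cosh(3t)} = s/(s² - 9). Then L{9·cosh(3t)} = 9·s/(s² - 9) = 9s/(s² - 9)

Final answer: 9s/(s² - 9)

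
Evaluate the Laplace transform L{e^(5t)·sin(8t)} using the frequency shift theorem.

Frequency shift: L{e^(at)f(t)} = F(s-a). L{e^(5t)·sin(8t)} = 8/((s-5)² + 64)

Final answer: 8/((s-5)² + 64)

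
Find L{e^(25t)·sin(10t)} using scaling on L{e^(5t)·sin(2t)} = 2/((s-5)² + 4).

Scaling with a=5: L{e^(25t)·sin(10t)} = (1/5) · 2/((s/5-5)² + 4). Simplifying: 10/((s-25)² + 100)

Final answer: 10/((s-25)² + 100)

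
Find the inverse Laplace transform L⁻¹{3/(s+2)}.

L⁻¹{1/(s-a)} = e^(at), so L⁻¹{1/(s+2)} = e^(-2t), and L⁻¹{3/(s+2)} = 3·e^(-2t)

Final answer: 3·e^(-2t)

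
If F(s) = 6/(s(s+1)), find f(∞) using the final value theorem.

f(∞) = lim_{s→0} s·6/(s(s+1)) = lim_{s→0} 6/(s+1) = 6/1 = 6

Final answer: 6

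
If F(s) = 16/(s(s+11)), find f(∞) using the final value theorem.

f(∞) = lim_{s→0} s·16/(s(s+11)) = lim_{s→0} 16/(s+11) = 16/11 = 16/11

Final answer: 16/11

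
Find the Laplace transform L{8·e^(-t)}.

L{e^(at)} = 1/(s-a), so L{e^(-t)} = 1/(s+1). Then L{8·e^(-t)} = 8/(s+1)

Final answer: 8/(s+1)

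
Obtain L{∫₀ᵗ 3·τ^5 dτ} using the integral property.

L{∫₀ᵗ f(τ)dτ} = F(s)/s with f(t) = 3t^5. F(s) = 360/s^6, so L{∫₀ᵗ 3·τ^5 dτ} = (360/s^6)/s = 360/s^7. (Check: ∫₀ᵗ 3·τ^5 dτ = 3t^6/6.)

Final answer: 360/s^7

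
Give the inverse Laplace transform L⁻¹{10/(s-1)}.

L⁻¹{1/(s-a)} = e^(at), so L⁻¹{1/(s-1)} = e^t, and L⁻¹{10/(s-1)} = 10·e^t

Final answer: 10·e^t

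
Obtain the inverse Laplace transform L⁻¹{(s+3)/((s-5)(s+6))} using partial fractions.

Using partial fractions, f(t) = (8e^(5t) + 3e^(-6t))/11

Final answer: (8e^(5t) + 3e^(-6t))/11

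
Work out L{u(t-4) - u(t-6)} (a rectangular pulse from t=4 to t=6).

L{u(t-a)} = e^(-as)/s. L{u(t-4) - u(t-6)} = (e^(-4s) - e^(-6s))/s

Final answer: (e^(-4s) - e^(-6s))/s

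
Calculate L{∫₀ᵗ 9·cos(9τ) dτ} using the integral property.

L{∫₀ᵗ f(τ)dτ} = F(s)/s with F(s) = 9s/(s² + 81), so the result is (9s/(s² + 81))/s = 9/(s² + 81)

Final answer: 9/(s² + 81)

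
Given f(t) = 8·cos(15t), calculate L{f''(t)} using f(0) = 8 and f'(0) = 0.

F(s) = 8s/(s² + 225). L{f''(t)} = s²F(s) - sf(0) - f'(0) = 8s³/(s² + 225) - 8s = (8s³ - 8s(s² + 225))/(s² + 225) = -1800s/(s² + 225)

Final answer: -1800s/(s² + 225)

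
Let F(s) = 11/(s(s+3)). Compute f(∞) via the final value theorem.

f(∞) = lim_{s→0} s·11/(s(s+3)) = lim_{s→0} 11/(s+3) = 11/3 = 11/3

Final answer: 11/3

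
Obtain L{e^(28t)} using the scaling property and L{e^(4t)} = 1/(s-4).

Using L{f(at)} = (1/a)F(s/a) with a=7 and f(t) = e^(4t): L{e^(28t)} = (1/7) · 1/((s/7)-4) = (1/7) · 7/(s-28) = 1/(s-28)

Final answer: 1/(s-28)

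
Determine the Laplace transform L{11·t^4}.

L{t^n} = n!/s^(n+1), so L{t^4} = 24/s^5. Then L{11·t^4} = 11·24/s^5 = 264/s^5

Final answer: 264/s^5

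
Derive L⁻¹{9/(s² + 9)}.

This is the form c·a/(s² + a²) with a = 3, c = 3. L⁻¹ = 3·sin(3t)

Final answer: 3·sin(3t)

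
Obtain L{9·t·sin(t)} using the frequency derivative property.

L{sin(t)} = 1/(s² + 1). By L{t·f(t)} = -F'(s): -d/ds[1/(s² + 1)] = -(1)·(-2s)/(s² + 1)² = 2s/(s² + 1)². Then L{9·t·sin(t)} = 9·2s/(s² + 1)² = 18s/(s² + 1)²

Final answer: 18s/(s² + 1)²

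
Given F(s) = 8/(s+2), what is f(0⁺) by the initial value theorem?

f(0⁺) = lim_{s→∞} s·8/(s+2) = lim_{s→∞} 8s/(s+2) = 8

Final answer: 8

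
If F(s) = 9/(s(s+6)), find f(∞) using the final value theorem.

f(∞) = lim_{s→0} s·9/(s(s+6)) = lim_{s→0} 9/(s+6) = 9/6 = 3/2

Final answer: 3/2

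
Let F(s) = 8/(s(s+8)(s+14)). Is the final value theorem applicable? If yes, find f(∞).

Poles of sF(s) = 8/((s+8)(s+14)) are at s = -8 and s = -14, both in the left half-plane. Theorem applies. f(∞) = lim_{s→0} sF(s) = 8/(8·14) = 1/14

Final answer: 1/14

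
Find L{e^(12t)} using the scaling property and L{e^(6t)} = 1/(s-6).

Using L{f(at)} = (1/a)F(s/a) with a=2 and f(t) = e^(6t): L{e^(12t)} = (1/2) · 1/((s/2)-6) = (1/2) · 2/(s-12) = 1/(s-12)

Final answer: 1/(s-12)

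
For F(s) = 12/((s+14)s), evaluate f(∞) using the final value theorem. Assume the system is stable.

f(∞) = lim_{s→0} sF(s) = lim_{s→0} 12/(s+14) = 6/7

Final answer: 6/7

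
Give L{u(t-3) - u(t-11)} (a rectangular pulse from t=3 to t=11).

L{u(t-a)} = e^(-as)/s. L{u(t-3) - u(t-11)} = (e^(-3s) - e^(-11s))/s

Final answer: (e^(-3s) - e^(-11s))/s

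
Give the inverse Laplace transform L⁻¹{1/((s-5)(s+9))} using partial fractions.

Decompose: A/(s-5) + B/(s+9). A = 1/14, B = -1/14. f(t) = (e^(5t) - e^(-9t))/14

Final answer: (e^(5t) - e^(-9t))/14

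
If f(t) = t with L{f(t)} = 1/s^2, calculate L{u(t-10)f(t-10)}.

Time shift theorem: L{u(t-a)f(t-a)} = e^(-as)F(s). Here a=10, F(s) = 1/s^2, so L{u(t-10)f(t-10)} = e^(-10s)·1/s^2

Final answer: e^(-10s)·1/s^2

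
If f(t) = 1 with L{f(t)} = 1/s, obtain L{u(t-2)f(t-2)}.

Time shift theorem: L{u(t-a)f(t-a)} = e^(-as)F(s). Here a=2, F(s) = 1/s, so L{u(t-2)f(t-2)} = e^(-2s)·1/s

Final answer: e^(-2s)·1/s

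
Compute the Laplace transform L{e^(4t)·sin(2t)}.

L{e^(at)·sin(ωt)} = ω/((s-a)² + ω²), so L{e^(4t)·sin(2t)} = 2/((s-4)² + 4)

Final answer: 2/((s-4)² + 4)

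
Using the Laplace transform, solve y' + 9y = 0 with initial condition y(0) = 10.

L{y'} + 9L{y} = 0. sY - 10 + 9Y = 0. Y(s+9) = 10. Y = 10/(s+9)

Final answer: y(t) = 10e^(-9t)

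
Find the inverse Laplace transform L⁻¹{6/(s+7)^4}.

L⁻¹{n!/(s-a)^(n+1)} = t^n·e^(at), so L⁻¹{6/(s+7)^4} = t^3·e^(-7t)

Final answer: t^3·e^(-7t)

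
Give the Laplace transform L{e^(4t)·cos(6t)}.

L{e^(at)·cos(ωt)} = (s-a)/((s-a)² + ω²), so L{e^(4t)·cos(6t)} = (s-4)/((s-4)² + 36)

Final answer: (s-4)/((s-4)² + 36)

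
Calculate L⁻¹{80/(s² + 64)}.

This is the form c·a/(s² + a²) with a = 8, c = 10. L⁻¹ = 10·sin(8t)

Final answer: 10·sin(8t)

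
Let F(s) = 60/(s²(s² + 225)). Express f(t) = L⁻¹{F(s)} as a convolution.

60/(s²(s² + 225)) = (1/s²)·(60/(s² + 225)) = L{t}·L{4·sin(15t)}. So f(t) = t*(4·sin(15t)) = ∫₀ᵗ 4τ·sin(15(t-τ)) dτ

Final answer: ∫₀ᵗ 4τ·sin(15(t-τ)) dτ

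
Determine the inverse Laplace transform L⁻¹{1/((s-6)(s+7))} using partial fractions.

Decompose: A/(s-6) + B/(s+7). A = 1/13, B = -1/13. f(t) = (e^(6t) - e^(-7t))/13

Final answer: (e^(6t) - e^(-7t))/13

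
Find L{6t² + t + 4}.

L{6t² + t + 4} = 6·2/s³ + 1/s² + 4/s = 12/s³ + 1/s² + 4/s

Final answer: 12/s³ + 1/s² + 4/s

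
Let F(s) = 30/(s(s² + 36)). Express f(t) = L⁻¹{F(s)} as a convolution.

30/(s(s² + 36)) = (1/s)·(30/(s² + 36)) = L{1}·L{5·sin(6t)}. So f(t) = 1*(5·sin(6t)) = ∫₀ᵗ 5·sin(6τ) dτ

Final answer: ∫₀ᵗ 5·sin(6τ) dτ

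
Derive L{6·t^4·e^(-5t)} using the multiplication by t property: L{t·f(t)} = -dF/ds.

Using L{t^n·e^(at)} = n!/(s-a)^(n+1), L{t^4·e^(-5t)} = 24/(s+5)^5, so L{6·t^4·e^(-5t)} = 6·24/(s+5)^5 = 144/(s+5)^5

Final answer: 144/(s+5)^5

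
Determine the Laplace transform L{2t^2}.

L{2t^2} = 2 · L{t^2} = 2 · 2/s^3 = 4/s^3

Final answer: 4/s^3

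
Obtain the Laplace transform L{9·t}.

L{t^n} = n!/s^(n+1), so L{t} = 1/s^2. Then L{9·t} = 9·1/s^2 = 9/s^2

Final answer: 9/s^2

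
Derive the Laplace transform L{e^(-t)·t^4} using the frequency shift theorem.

L{e^(at)·t^n} = n!/(s-a)^(n+1), so L{e^(-t)·t^4} = 24/(s+1)^5

Final answer: 24/(s+1)^5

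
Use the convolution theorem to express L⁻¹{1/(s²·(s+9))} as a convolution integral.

1/(s²·(s+9)) = (1/s^2)·(1/(s+9)) = L{t}·L{e^(-9t)}. So f(t) = t*e^(-9t) = ∫₀ᵗ τ·e^(-9(t-τ)) dτ

Final answer: ∫₀ᵗ τ·e^(-9(t-τ)) dτ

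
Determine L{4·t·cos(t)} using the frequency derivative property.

L{cos(t)} = s/(s² + 1). Derivative: d/ds[s/(s² + 1)] = [(s² + 1) - s·2s]/(s² + 1)² = (1 - s²)/(s² + 1)². So L{t·cos(t)} = -F'(s) = (s² - 1)/(s² + 1)². Then L{4·t·cos(t)} = 4·(s² - 1)/(s² + 1)²

Final answer: 4·(s² - 1)/(s² + 1)²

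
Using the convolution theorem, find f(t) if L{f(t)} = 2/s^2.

2/s^2 = (2/s)·(1/s) = L{2}·L{1}. By convolution, f(t) = 2*1 = ∫₀ᵗ 2·1 dτ = 2·t

Final answer: 2·t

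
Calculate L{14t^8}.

L{t^n} = n!/s^(n+1). So L{14t^8} = 14·8!/s^9 = 564480/s^9

Final answer: 564480/s^9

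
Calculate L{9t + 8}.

L{9t + 8} = 9·L{t} + 8·L{1} = 9/s² + 8/s

Final answer: 9/s² + 8/s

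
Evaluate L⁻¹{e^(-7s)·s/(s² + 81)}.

L⁻¹{s/(s² + 81)} = cos(9t). By the time shift theorem, L⁻¹{e^(-as)F(s)} = u(t-a)f(t-a) with a=7, so L⁻¹{e^(-7s)·s/(s² + 81)} = u(t-7)·cos(9(t-7))

Final answer: u(t-7)·cos(9(t-7))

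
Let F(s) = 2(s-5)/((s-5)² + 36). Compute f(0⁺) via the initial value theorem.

f(0⁺) = lim_{s→∞} sF(s) = lim_{s→∞} 2s(s-5)/((s-5)² + 36) = 2

Final answer: 2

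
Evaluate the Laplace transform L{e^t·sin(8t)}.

L{e^(at)·sin(ωt)} = ω/((s-a)² + ω²), so L{e^t·sin(8t)} = 8/((s-1)² + 64)

Final answer: 8/((s-1)² + 64)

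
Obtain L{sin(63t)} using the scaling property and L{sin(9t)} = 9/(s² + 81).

Using L{f(at)} = (1/a)F(s/a) with a=7: L{sin(63t)} = (1/7) · 9/((s/7)² + 81) = (1/7) · 9·49/(s² + 3969) = 63/(s² + 3969)

Final answer: 63/(s² + 3969)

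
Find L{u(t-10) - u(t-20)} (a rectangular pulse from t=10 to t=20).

L{u(t-a)} = e^(-as)/s. L{u(t-10) - u(t-20)} = (e^(-10s) - e^(-20s))/s

Final answer: (e^(-10s) - e^(-20s))/s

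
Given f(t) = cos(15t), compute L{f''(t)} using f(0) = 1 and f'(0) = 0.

F(s) = s/(s² + 225). L{f''(t)} = s²F(s) - sf(0) - f'(0) = s³/(s² + 225) - s = (s³ - s(s² + 225))/(s² + 225) = -225s/(s² + 225)

Final answer: -225s/(s² + 225)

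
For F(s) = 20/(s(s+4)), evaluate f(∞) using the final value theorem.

f(∞) = lim_{s→0} s·20/(s(s+4)) = lim_{s→0} 20/(s+4) = 20/4 = 5

Final answer: 5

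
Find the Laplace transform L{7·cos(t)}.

L{cos(ωt)} = s/(s² + ω²), so L{cos(t)} = s/(s² + 1). Then L{7·cos(t)} = 7·s/(s² + 1) = 7s/(s² + 1)

Final answer: 7s/(s² + 1)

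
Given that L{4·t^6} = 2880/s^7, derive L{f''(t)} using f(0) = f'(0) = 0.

L{f''(t)} = s²F(s) - sf(0) - f'(0) = s²·2880/s^7 - 0 - 0 = 2880/s^5

Final answer: 2880/s^5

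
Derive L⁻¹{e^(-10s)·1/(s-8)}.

L⁻¹{1/(s-8)} = e^(8t). By the time shift theorem, L⁻¹{e^(-as)F(s)} = u(t-a)f(t-a) with a=10, so L⁻¹{e^(-10s)·1/(s-8)} = u(t-10)·e^(8(t-10))

Final answer: u(t-10)·e^(8(t-10))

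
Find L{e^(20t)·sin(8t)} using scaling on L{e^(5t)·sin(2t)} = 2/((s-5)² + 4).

Scaling with a=4: L{e^(20t)·sin(8t)} = (1/4) · 2/((s/4-5)² + 4). Simplifying: 8/((s-20)² + 64)

Final answer: 8/((s-20)² + 64)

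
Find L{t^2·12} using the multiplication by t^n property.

L{12} = 12/s. d^1/ds^1[1/s] = -1/s². d^2/ds^2[1/s] = 2/s^3. So L{t^2} = (-1)^{2}·2/s^3 = 2/s^3. Then L{t^2·12} = 12·2/s^3 = 24/s^3

Final answer: 24/s^3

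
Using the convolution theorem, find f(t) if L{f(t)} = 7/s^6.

7/s^6 = (7/s)·(1/s^5) = L{7}·L{t^4/24}. By convolution, f(t) = 7*t^4/24 = ∫₀ᵗ 7·τ^4/24 dτ = 7·t^5/120

Final answer: 7·t^5/120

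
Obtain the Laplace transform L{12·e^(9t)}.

L{e^(at)} = 1/(s-a), so L{e^(9t)} = 1/(s-9). Then L{12·e^(9t)} = 12/(s-9)

Final answer: 12/(s-9)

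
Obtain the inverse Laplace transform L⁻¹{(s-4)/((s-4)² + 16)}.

Using frequency shift, L⁻¹{(s-4)/((s-4)² + 16)} = e^(4t)·cos(4t)

Final answer: e^(4t)·cos(4t)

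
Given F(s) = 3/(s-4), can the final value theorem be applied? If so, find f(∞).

sF(s) = 3s/(s-4) has a pole at s = 4 in the right half-plane. Theorem does NOT apply (unstable system; f(t) = 3·e^(4t) grows without bound).

Final answer: Not applicable (unstable)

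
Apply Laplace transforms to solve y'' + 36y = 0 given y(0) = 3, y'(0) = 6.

L{y''} + 36L{y} = 0. s²Y - 3s - 6 + 36Y = 0. Y(s² + 36) = 3s + 6. Y = (3s + 6)/(s² + 36). Inverting: y(t) = 3cos(6t) + sin(6t)

Final answer: y(t) = 3cos(6t) + sin(6t)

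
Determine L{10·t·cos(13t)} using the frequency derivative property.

L{cos(13t)} = s/(s² + 169). Derivative: d/ds[s/(s² + 169)] = [(s² + 169) - s·2s]/(s² + 169)² = (169 - s²)/(s² + 169)². So L{t·cos(13t)} = -F'(s) = (s² - 169)/(s² + 169)². Then L{10·t·cos(13t)} = 10·(s² - 169)/(s² + 169)²

Final answer: 10·(s² - 169)/(s² + 169)²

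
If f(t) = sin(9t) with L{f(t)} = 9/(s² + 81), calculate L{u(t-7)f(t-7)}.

Time shift theorem: L{u(t-a)f(t-a)} = e^(-as)F(s). Here a=7, F(s) = 9/(s² + 81), so L{u(t-7)f(t-7)} = e^(-7s)·9/(s² + 81)

Final answer: e^(-7s)·9/(s² + 81)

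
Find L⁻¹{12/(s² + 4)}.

This is the form c·a/(s² + a²) with a = 2, c = 6. L⁻¹ = 6·sin(2t)

Final answer: 6·sin(2t)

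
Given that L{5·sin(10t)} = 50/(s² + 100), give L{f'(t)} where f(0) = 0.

L{f'(t)} = s·F(s) - f(0) = s·50/(s² + 100) - 0 = 50s/(s² + 100)

Final answer: 50s/(s² + 100)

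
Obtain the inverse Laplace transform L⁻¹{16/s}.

L⁻¹{c/s} = c, so L⁻¹{16/s} = 16

Final answer: 16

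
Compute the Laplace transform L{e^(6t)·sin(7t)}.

L{e^(at)·sin(ωt)} = ω/((s-a)² + ω²), so L{e^(6t)·sin(7t)} = 7/((s-6)² + 49)

Final answer: 7/((s-6)² + 49)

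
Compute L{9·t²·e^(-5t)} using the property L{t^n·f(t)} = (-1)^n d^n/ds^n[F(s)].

L{e^(-5t)} = 1/(s+5). d/ds[1/(s+5)] = -1/(s+5)². d²/ds²[1/(s+5)] = 2/(s+5)³. So L{t²·e^(-5t)} = (-1)² · 2/(s+5)³ = 2/(s+5)³. Then L{9·t²·e^(-5t)} = 9·2/(s+5)³ = 18/(s+5)³

Final answer: 18/(s+5)³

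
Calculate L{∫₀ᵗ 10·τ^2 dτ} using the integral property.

L{∫₀ᵗ f(τ)dτ} = F(s)/s with f(t) = 10t^2. F(s) = 20/s^3, so L{∫₀ᵗ 10·τ^2 dτ} = (20/s^3)/s = 20/s^4. (Check: ∫₀ᵗ 10·τ^2 dτ = 10t^3/3.)

Final answer: 20/s^4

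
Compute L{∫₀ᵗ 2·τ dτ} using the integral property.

L{∫₀ᵗ f(τ)dτ} = F(s)/s with f(t) = 2t. F(s) = 2/s^2, so L{∫₀ᵗ 2·τ dτ} = (2/s^2)/s = 2/s^3. (Check: ∫₀ᵗ 2·τ dτ = 2t^2/2.)

Final answer: 2/s^3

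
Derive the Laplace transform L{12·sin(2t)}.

L{sin(ωt)} = ω/(s² + ω²), so L{sin(2t)} = 2/(s² + 4). Then L{12·sin(2t)} = 12·2/(s² + 4) = 24/(s² + 4)

Final answer: 24/(s² + 4)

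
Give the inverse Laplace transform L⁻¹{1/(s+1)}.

L⁻¹{1/(s-a)} = e^(at), so L⁻¹{1/(s+1)} = e^(-t)

Final answer: e^(-t)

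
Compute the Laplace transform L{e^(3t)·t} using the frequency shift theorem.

L{e^(at)·t^n} = n!/(s-a)^(n+1), so L{e^(3t)·t} = 1/(s-3)^2

Final answer: 1/(s-3)^2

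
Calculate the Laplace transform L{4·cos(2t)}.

L{cos(ωt)} = s/(s² + ω²), so L{cos(2t)} = s/(s² + 4). Then L{4·cos(2t)} = 4·s/(s² + 4) = 4s/(s² + 4)

Final answer: 4s/(s² + 4)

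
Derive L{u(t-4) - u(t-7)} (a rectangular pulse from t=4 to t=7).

L{u(t-a)} = e^(-as)/s. L{u(t-4) - u(t-7)} = (e^(-4s) - e^(-7s))/s

Final answer: (e^(-4s) - e^(-7s))/s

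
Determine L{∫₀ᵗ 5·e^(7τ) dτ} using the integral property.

L{∫₀ᵗ f(τ)dτ} = F(s)/s with F(s) = 5/(s-7), so L{∫₀ᵗ 5·e^(7τ) dτ} = 5/(s(s-7))

Final answer: 5/(s(s-7))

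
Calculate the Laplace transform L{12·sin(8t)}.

L{sin(ωt)} = ω/(s² + ω²), so L{sin(8t)} = 8/(s² + 64). Then L{12·sin(8t)} = 12·8/(s² + 64) = 96/(s² + 64)

Final answer: 96/(s² + 64)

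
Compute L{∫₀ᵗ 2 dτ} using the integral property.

L{∫₀ᵗ f(τ)dτ} = F(s)/s with f(t) = 2. F(s) = 2/s, so L{∫₀ᵗ 2 dτ} = (2/s)/s = 2/s². (Check: ∫₀ᵗ 2 dτ = 2t.)

Final answer: 2/s²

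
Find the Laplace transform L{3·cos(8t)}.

L{cos(ωt)} = s/(s² + ω²), so L{cos(8t)} = s/(s² + 64). Then L{3·cos(8t)} = 3·s/(s² + 64) = 3s/(s² + 64)

Final answer: 3s/(s² + 64)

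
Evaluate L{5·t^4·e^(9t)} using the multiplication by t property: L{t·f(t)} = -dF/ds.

Using L{t^n·e^(at)} = n!/(s-a)^(n+1), L{t^4·e^(9t)} = 24/(s-9)^5, so L{5·t^4·e^(9t)} = 5·24/(s-9)^5 = 120/(s-9)^5

Final answer: 120/(s-9)^5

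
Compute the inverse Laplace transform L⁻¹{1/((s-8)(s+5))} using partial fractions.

Decompose: A/(s-8) + B/(s+5). A = 1/13, B = -1/13. f(t) = (e^(8t) - e^(-5t))/13

Final answer: (e^(8t) - e^(-5t))/13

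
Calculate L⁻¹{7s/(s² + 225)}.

This is the form c·s/(s² + a²) with a = 15, c = 7. L⁻¹ = 7·cos(15t)

Final answer: 7·cos(15t)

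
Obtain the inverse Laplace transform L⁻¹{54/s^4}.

L⁻¹{n!/s^(n+1)} = t^n with n=3. So L⁻¹{6/s^4} = t^3, and L⁻¹{54/s^4} = (54/6)·t^3 = 9·t^3

Final answer: 9·t^3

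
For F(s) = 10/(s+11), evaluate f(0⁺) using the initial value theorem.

f(0⁺) = lim_{s→∞} s·10/(s+11) = lim_{s→∞} 10s/(s+11) = 10

Final answer: 10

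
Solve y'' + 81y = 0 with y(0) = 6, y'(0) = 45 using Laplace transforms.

L{y''} + 81L{y} = 0. s²Y - 6s - 45 + 81Y = 0. Y(s² + 81) = 6s + 45. Y = (6s + 45)/(s² + 81). Inverting: y(t) = 6cos(9t) + 5sin(9t)

Final answer: y(t) = 6cos(9t) + 5sin(9t)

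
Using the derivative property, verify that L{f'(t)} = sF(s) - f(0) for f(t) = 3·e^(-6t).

f'(t) = -18e^(-6t). Direct: L{f'(t)} = -18/(s+6). Property: s·3/(s+6) - 3 = (3s - 3(s+6))/(s+6) = -18/(s+6). ✓

Final answer: -18/(s+6)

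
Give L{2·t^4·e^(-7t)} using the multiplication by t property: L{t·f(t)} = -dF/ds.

Using L{t^n·e^(at)} = n!/(s-a)^(n+1), L{t^4·e^(-7t)} = 24/(s+7)^5, so L{2·t^4·e^(-7t)} = 2·24/(s+7)^5 = 48/(s+7)^5

Final answer: 48/(s+7)^5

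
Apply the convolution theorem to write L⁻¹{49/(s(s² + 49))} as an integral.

49/(s(s² + 49)) = (1/s)·(49/(s² + 49)) = L{1}·L{7·sin(7t)}. So f(t) = 1*(7·sin(7t)) = ∫₀ᵗ 7·sin(7τ) dτ

Final answer: ∫₀ᵗ 7·sin(7τ) dτ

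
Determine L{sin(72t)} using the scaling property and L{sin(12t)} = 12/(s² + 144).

Using L{f(at)} = (1/a)F(s/a) with a=6: L{sin(72t)} = (1/6) · 12/((s/6)² + 144) = (1/6) · 12·36/(s² + 5184) = 72/(s² + 5184)

Final answer: 72/(s² + 5184)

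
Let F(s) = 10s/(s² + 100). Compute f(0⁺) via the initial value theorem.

f(0⁺) = lim_{s→∞} s·10s/(s² + 100) = lim_{s→∞} 10s²/(s² + 100) = 10

Final answer: 10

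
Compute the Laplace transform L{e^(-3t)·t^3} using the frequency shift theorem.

L{e^(at)·t^n} = n!/(s-a)^(n+1), so L{e^(-3t)·t^3} = 6/(s+3)^4

Final answer: 6/(s+3)^4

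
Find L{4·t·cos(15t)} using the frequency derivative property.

L{cos(15t)} = s/(s² + 225). Derivative: d/ds[s/(s² + 225)] = [(s² + 225) - s·2s]/(s² + 225)² = (225 - s²)/(s² + 225)². So L{t·cos(15t)} = -F'(s) = (s² - 225)/(s² + 225)². Then L{4·t·cos(15t)} = 4·(s² - 225)/(s² + 225)²

Final answer: 4·(s² - 225)/(s² + 225)²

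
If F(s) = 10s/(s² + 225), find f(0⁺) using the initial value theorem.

f(0⁺) = lim_{s→∞} s·10s/(s² + 225) = lim_{s→∞} 10s²/(s² + 225) = 10

Final answer: 10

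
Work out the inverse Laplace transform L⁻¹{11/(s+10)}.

L⁻¹{1/(s-a)} = e^(at), so L⁻¹{1/(s+10)} = e^(-10t), and L⁻¹{11/(s+10)} = 11·e^(-10t)

Final answer: 11·e^(-10t)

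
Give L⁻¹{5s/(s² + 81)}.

This is the form c·s/(s² + a²) with a = 9, c = 5. L⁻¹ = 5·cos(9t)

Final answer: 5·cos(9t)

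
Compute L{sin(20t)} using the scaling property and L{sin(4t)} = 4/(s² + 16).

Using L{f(at)} = (1/a)F(s/a) with a=5: L{sin(20t)} = (1/5) · 4/((s/5)² + 16) = (1/5) · 4·25/(s² + 400) = 20/(s² + 400)

Final answer: 20/(s² + 400)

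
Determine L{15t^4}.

L{t^n} = n!/s^(n+1). So L{15t^4} = 15·4!/s^5 = 360/s^5

Final answer: 360/s^5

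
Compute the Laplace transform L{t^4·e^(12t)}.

L{t^n·e^(at)} = n!/(s-a)^(n+1), so L{t^4·e^(12t)} = 24/(s-12)^5

Final answer: 24/(s-12)^5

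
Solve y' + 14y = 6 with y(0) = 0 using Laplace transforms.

sY + 14Y = 6/s. Y = 6/(s(s+14)). Partial fractions: Y = 3/7/s - 3/7/(s+14)

Final answer: y(t) = 3/7(1 - e^(-14t))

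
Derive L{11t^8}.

L{t^n} = n!/s^(n+1). So L{11t^8} = 11·8!/s^9 = 443520/s^9

Final answer: 443520/s^9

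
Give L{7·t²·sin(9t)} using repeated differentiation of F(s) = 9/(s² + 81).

F(s) = 9/(s² + 81). F'(s) = -18s/(s² + 81)². F''(s) = -18(81 - 3s²)/(s² + 81)³ = (54s² - 1458)/(s² + 81)³. So L{t²·sin(9t)} = (-1)² F''(s) = (54s² - 1458)/(s² + 81)³. Then L{7·t²·sin(9t)} = 7·(54s² - 1458)/(s² + 81)³ = (378s² - 10206)/(s² + 81)³

Final answer: (378s² - 10206)/(s² + 81)³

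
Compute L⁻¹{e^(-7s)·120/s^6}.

L⁻¹{120/s^6} = t^5. By the time shift theorem, L⁻¹{e^(-as)F(s)} = u(t-a)f(t-a) with a=7, so L⁻¹{e^(-7s)·120/s^6} = u(t-7)·(t-7)^5

Final answer: u(t-7)·(t-7)^5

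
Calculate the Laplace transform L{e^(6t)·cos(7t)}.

L{e^(at)·cos(ωt)} = (s-a)/((s-a)² + ω²), so L{e^(6t)·cos(7t)} = (s-6)/((s-6)² + 49)

Final answer: (s-6)/((s-6)² + 49)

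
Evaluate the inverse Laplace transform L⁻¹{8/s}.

L⁻¹{c/s} = c, so L⁻¹{8/s} = 8

Final answer: 8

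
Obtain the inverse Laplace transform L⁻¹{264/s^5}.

L⁻¹{n!/s^(n+1)} = t^n with n=4. So L⁻¹{24/s^5} = t^4, and L⁻¹{264/s^5} = (264/24)·t^4 = 11·t^4

Final answer: 11·t^4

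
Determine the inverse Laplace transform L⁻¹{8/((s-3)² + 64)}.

Using frequency shift, L⁻¹{8/((s-3)² + 64)} = e^(3t)·sin(8t)

Final answer: e^(3t)·sin(8t)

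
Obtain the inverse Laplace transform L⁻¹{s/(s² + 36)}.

L⁻¹{s/(s² + 36)} = cos(6t)

Final answer: cos(6t)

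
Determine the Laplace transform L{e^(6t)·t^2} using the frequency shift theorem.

L{e^(at)·t^n} = n!/(s-a)^(n+1), so L{e^(6t)·t^2} = 2/(s-6)^3

Final answer: 2/(s-6)^3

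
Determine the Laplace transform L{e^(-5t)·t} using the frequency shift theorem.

L{e^(at)·t^n} = n!/(s-a)^(n+1), so L{e^(-5t)·t} = 1/(s+5)^2

Final answer: 1/(s+5)^2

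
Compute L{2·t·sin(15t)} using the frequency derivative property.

L{sin(15t)} = 15/(s² + 225). By L{t·f(t)} = -F'(s): -d/ds[15/(s² + 225)] = -(15)·(-2s)/(s² + 225)² = 30s/(s² + 225)². Then L{2·t·sin(15t)} = 2·30s/(s² + 225)² = 60s/(s² + 225)²

Final answer: 60s/(s² + 225)²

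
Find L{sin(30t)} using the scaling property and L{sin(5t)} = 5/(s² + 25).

Using L{f(at)} = (1/a)F(s/a) with a=6: L{sin(30t)} = (1/6) · 5/((s/6)² + 25) = (1/6) · 5·36/(s² + 900) = 30/(s² + 900)

Final answer: 30/(s² + 900)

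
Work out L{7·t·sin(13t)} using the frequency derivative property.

L{sin(13t)} = 13/(s² + 169). By L{t·f(t)} = -F'(s): -d/ds[13/(s² + 169)] = -(13)·(-2s)/(s² + 169)² = 26s/(s² + 169)². Then L{7·t·sin(13t)} = 7·26s/(s² + 169)² = 182s/(s² + 169)²

Final answer: 182s/(s² + 169)²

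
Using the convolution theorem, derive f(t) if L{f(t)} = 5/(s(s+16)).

5/(s(s+16)) = (5/s)·(1/(s+16)) = L{5}·L{e^(-16t)}. By convolution, f(t) = 5*e^(-16t) = ∫₀ᵗ 5·e^(-16τ) dτ = 5·(1 - e^(-16t))/16

Final answer: 5·(1 - e^(-16t))/16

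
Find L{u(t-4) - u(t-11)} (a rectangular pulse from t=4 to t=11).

L{u(t-a)} = e^(-as)/s. L{u(t-4) - u(t-11)} = (e^(-4s) - e^(-11s))/s

Final answer: (e^(-4s) - e^(-11s))/s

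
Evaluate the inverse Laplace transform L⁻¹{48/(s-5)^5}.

L⁻¹{n!/(s-a)^(n+1)} = t^n·e^(at) with n=4, a=5. So L⁻¹{24/(s-5)^5} = t^4·e^(5t), and L⁻¹{48/(s-5)^5} = (48/24)·t^4·e^(5t) = 2·t^4·e^(5t)

Final answer: 2·t^4·e^(5t)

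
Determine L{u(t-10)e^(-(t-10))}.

u(t-a)f(t-a) with f(t)=e^(-t). L{e^(-t)} = 1/(s+1). By time shift: e^(-10s)/(s+1)

Final answer: e^(-10s)/(s+1)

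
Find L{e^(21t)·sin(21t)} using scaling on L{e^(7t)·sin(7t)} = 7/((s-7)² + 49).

Scaling with a=3: L{e^(21t)·sin(21t)} = (1/3) · 7/((s/3-7)² + 49). Simplifying: 21/((s-21)² + 441)

Final answer: 21/((s-21)² + 441)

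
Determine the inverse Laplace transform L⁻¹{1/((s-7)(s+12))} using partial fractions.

Decompose: A/(s-7) + B/(s+12). A = 1/19, B = -1/19. f(t) = (e^(7t) - e^(-12t))/19

Final answer: (e^(7t) - e^(-12t))/19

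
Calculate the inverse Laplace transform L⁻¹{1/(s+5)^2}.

L⁻¹{n!/(s-a)^(n+1)} = t^n·e^(at), so L⁻¹{1/(s+5)^2} = t·e^(-5t)

Final answer: t·e^(-5t)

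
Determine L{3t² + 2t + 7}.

L{3t² + 2t + 7} = 3·2/s³ + 2/s² + 7/s = 6/s³ + 2/s² + 7/s

Final answer: 6/s³ + 2/s² + 7/s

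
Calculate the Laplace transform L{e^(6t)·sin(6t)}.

L{e^(at)·sin(ωt)} = ω/((s-a)² + ω²), so L{e^(6t)·sin(6t)} = 6/((s-6)² + 36)

Final answer: 6/((s-6)² + 36)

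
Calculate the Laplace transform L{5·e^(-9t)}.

L{e^(at)} = 1/(s-a), so L{e^(-9t)} = 1/(s+9). Then L{5·e^(-9t)} = 5/(s+9)

Final answer: 5/(s+9)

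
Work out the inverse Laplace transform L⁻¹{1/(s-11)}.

L⁻¹{1/(s-a)} = e^(at), so L⁻¹{1/(s-11)} = e^(11t)

Final answer: e^(11t)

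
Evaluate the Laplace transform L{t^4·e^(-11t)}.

L{t^n·e^(at)} = n!/(s-a)^(n+1), so L{t^4·e^(-11t)} = 24/(s+11)^5

Final answer: 24/(s+11)^5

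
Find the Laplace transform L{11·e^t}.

L{e^(at)} = 1/(s-a), so L{e^t} = 1/(s-1). Then L{11·e^t} = 11/(s-1)

Final answer: 11/(s-1)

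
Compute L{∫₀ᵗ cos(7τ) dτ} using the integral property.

L{∫₀ᵗ f(τ)dτ} = F(s)/s with F(s) = s/(s² + 49), so the result is (s/(s² + 49))/s = 1/(s² + 49)

Final answer: 1/(s² + 49)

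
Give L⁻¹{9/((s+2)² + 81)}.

Form: b/((s-a)² + b²) → e^(at)sin(bt). With a=-2, b=9

Final answer: e^(-2t)·sin(9t)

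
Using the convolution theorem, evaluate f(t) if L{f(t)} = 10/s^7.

10/s^7 = (10/s)·(1/s^6) = L{10}·L{t^5/120}. By convolution, f(t) = 10*t^5/120 = ∫₀ᵗ 10·τ^5/120 dτ = 10·t^6/720

Final answer: 10·t^6/720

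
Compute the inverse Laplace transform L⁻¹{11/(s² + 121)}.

L⁻¹{11/(s² + 121)} = sin(11t)

Final answer: sin(11t)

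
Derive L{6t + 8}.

L{6t + 8} = 6·L{t} + 8·L{1} = 6/s² + 8/s

Final answer: 6/s² + 8/s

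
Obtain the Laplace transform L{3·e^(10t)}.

L{e^(at)} = 1/(s-a), so L{e^(10t)} = 1/(s-10). Then L{3·e^(10t)} = 3/(s-10)

Final answer: 3/(s-10)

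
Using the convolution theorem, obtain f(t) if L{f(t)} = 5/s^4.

5/s^4 = (5/s)·(1/s^3) = L{5}·L{t^2/2}. By convolution, f(t) = 5*t^2/2 = ∫₀ᵗ 5·τ^2/2 dτ = 5·t^3/6

Final answer: 5·t^3/6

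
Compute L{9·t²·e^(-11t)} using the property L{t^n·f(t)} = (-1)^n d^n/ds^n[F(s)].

L{e^(-11t)} = 1/(s+11). d/ds[1/(s+11)] = -1/(s+11)². d²/ds²[1/(s+11)] = 2/(s+11)³. So L{t²·e^(-11t)} = (-1)² · 2/(s+11)³ = 2/(s+11)³. Then L{9·t²·e^(-11t)} = 9·2/(s+11)³ = 18/(s+11)³

Final answer: 18/(s+11)³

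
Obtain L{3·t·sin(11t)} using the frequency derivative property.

L{sin(11t)} = 11/(s² + 121). By L{t·f(t)} = -F'(s): -d/ds[11/(s² + 121)] = -(11)·(-2s)/(s² + 121)² = 22s/(s² + 121)². Then L{3·t·sin(11t)} = 3·22s/(s² + 121)² = 66s/(s² + 121)²

Final answer: 66s/(s² + 121)²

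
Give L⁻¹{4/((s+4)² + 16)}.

Form: b/((s-a)² + b²) → e^(at)sin(bt). With a=-4, b=4

Final answer: e^(-4t)·sin(4t)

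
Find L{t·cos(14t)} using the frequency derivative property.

L{cos(14t)} = s/(s² + 196). Derivative: d/ds[s/(s² + 196)] = [(s² + 196) - s·2s]/(s² + 196)² = (196 - s²)/(s² + 196)². So L{t·cos(14t)} = -F'(s) = (s² - 196)/(s² + 196)²

Final answer: (s² - 196)/(s² + 196)²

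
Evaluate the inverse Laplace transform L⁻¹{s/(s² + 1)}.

L⁻¹{s/(s² + 1)} = cos(t)

Final answer: cos(t)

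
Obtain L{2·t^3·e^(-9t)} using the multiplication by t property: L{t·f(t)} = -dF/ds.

Using L{t^n·e^(at)} = n!/(s-a)^(n+1), L{t^3·e^(-9t)} = 6/(s+9)^4, so L{2·t^3·e^(-9t)} = 2·6/(s+9)^4 = 12/(s+9)^4

Final answer: 12/(s+9)^4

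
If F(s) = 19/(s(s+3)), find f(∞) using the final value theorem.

f(∞) = lim_{s→0} s·19/(s(s+3)) = lim_{s→0} 19/(s+3) = 19/3 = 19/3

Final answer: 19/3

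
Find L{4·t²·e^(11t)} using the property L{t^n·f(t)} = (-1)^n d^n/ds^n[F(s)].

L{e^(11t)} = 1/(s-11). d/ds[1/(s-11)] = -1/(s-11)². d²/ds²[1/(s-11)] = 2/(s-11)³. So L{t²·e^(11t)} = (-1)² · 2/(s-11)³ = 2/(s-11)³. Then L{4·t²·e^(11t)} = 4·2/(s-11)³ = 8/(s-11)³

Final answer: 8/(s-11)³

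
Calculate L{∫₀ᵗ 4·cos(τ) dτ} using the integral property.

L{∫₀ᵗ f(τ)dτ} = F(s)/s with F(s) = 4s/(s² + 1), so the result is (4s/(s² + 1))/s = 4/(s² + 1)

Final answer: 4/(s² + 1)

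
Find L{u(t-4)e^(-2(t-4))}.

u(t-a)f(t-a) with f(t)=e^(-2t). L{e^(-2t)} = 1/(s+2). By time shift: e^(-4s)/(s+2)

Final answer: e^(-4s)/(s+2)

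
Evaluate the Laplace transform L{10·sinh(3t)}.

L{sinh(ωt)} = ω/(s² - ω²), so L{sinh(3t)} = 3/(s² - 9). Then L{10·sinh(3t)} = 10·3/(s² - 9) = 30/(s² - 9)

Final answer: 30/(s² - 9)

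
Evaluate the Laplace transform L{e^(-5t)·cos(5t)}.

L{e^(at)·cos(ωt)} = (s-a)/((s-a)² + ω²), so L{e^(-5t)·cos(5t)} = (s+5)/((s+5)² + 25)

Final answer: (s+5)/((s+5)² + 25)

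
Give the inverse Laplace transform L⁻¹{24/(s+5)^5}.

L⁻¹{n!/(s-a)^(n+1)} = t^n·e^(at) with n=4, a=-5. So L⁻¹{24/(s+5)^5} = t^4·e^(-5t)

Final answer: t^4·e^(-5t)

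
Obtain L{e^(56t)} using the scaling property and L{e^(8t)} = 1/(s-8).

Using L{f(at)} = (1/a)F(s/a) with a=7 and f(t) = e^(8t): L{e^(56t)} = (1/7) · 1/((s/7)-8) = (1/7) · 7/(s-56) = 1/(s-56)

Final answer: 1/(s-56)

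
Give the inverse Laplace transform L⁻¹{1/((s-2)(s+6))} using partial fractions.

Decompose: A/(s-2) + B/(s+6). A = 1/8, B = -1/8. f(t) = (e^(2t) - e^(-6t))/8

Final answer: (e^(2t) - e^(-6t))/8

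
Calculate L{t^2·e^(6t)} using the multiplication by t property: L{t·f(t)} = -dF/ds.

Using L{t^n·e^(at)} = n!/(s-a)^(n+1), L{t^2·e^(6t)} = 2/(s-6)^3

Final answer: 2/(s-6)^3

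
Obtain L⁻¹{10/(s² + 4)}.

This is the form c·a/(s² + a²) with a = 2, c = 5. L⁻¹ = 5·sin(2t)

Final answer: 5·sin(2t)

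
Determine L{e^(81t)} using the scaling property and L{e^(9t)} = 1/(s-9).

Using L{f(at)} = (1/a)F(s/a) with a=9 and f(t) = e^(9t): L{e^(81t)} = (1/9) · 1/((s/9)-9) = (1/9) · 9/(s-81) = 1/(s-81)

Final answer: 1/(s-81)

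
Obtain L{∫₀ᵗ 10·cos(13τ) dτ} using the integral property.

L{∫₀ᵗ f(τ)dτ} = F(s)/s with F(s) = 10s/(s² + 169), so the result is (10s/(s² + 169))/s = 10/(s² + 169)

Final answer: 10/(s² + 169)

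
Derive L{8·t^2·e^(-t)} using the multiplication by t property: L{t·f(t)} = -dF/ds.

Using L{t^n·e^(at)} = n!/(s-a)^(n+1), L{t^2·e^(-t)} = 2/(s+1)^3, so L{8·t^2·e^(-t)} = 8·2/(s+1)^3 = 16/(s+1)^3

Final answer: 16/(s+1)^3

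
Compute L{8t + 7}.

L{8t + 7} = 8·L{t} + 7·L{1} = 8/s² + 7/s

Final answer: 8/s² + 7/s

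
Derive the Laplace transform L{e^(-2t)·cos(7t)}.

L{e^(at)·cos(ωt)} = (s-a)/((s-a)² + ω²), so L{e^(-2t)·cos(7t)} = (s+2)/((s+2)² + 49)

Final answer: (s+2)/((s+2)² + 49)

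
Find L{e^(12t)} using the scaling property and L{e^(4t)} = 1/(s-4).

Using L{f(at)} = (1/a)F(s/a) with a=3 and f(t) = e^(4t): L{e^(12t)} = (1/3) · 1/((s/3)-4) = (1/3) · 3/(s-12) = 1/(s-12)

Final answer: 1/(s-12)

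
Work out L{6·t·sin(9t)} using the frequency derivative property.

L{sin(9t)} = 9/(s² + 81). By L{t·f(t)} = -F'(s): -d/ds[9/(s² + 81)] = -(9)·(-2s)/(s² + 81)² = 18s/(s² + 81)². Then L{6·t·sin(9t)} = 6·18s/(s² + 81)² = 108s/(s² + 81)²

Final answer: 108s/(s² + 81)²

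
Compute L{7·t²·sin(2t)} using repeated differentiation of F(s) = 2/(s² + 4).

F(s) = 2/(s² + 4). F'(s) = -4s/(s² + 4)². F''(s) = -4(4 - 3s²)/(s² + 4)³ = (12s² - 16)/(s² + 4)³. So L{t²·sin(2t)} = (-1)² F''(s) = (12s² - 16)/(s² + 4)³. Then L{7·t²·sin(2t)} = 7·(12s² - 16)/(s² + 4)³ = (84s² - 112)/(s² + 4)³

Final answer: (84s² - 112)/(s² + 4)³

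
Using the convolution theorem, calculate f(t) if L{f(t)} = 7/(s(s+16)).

7/(s(s+16)) = (7/s)·(1/(s+16)) = L{7}·L{e^(-16t)}. By convolution, f(t) = 7*e^(-16t) = ∫₀ᵗ 7·e^(-16τ) dτ = 7·(1 - e^(-16t))/16

Final answer: 7·(1 - e^(-16t))/16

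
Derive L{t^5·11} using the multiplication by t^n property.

L{11} = 11/s. d^1/ds^1[1/s] = -1/s². d^2/ds^2[1/s] = 2/s^3. d^3/ds^3[1/s] = -6/s^4. d^4/ds^4[1/s] = 24/s^5. d^5/ds^5[1/s] = -120/s^6. So L{t^5} = (-1)^{5}·-120/s^6 = 120/s^6. Then L{t^5·11} = 11·120/s^6 = 1320/s^6

Final answer: 1320/s^6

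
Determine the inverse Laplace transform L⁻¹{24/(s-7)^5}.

L⁻¹{n!/(s-a)^(n+1)} = t^n·e^(at), so L⁻¹{24/(s-7)^5} = t^4·e^(7t)

Final answer: t^4·e^(7t)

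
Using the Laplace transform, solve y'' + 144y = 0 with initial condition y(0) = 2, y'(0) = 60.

L{y''} + 144L{y} = 0. s²Y - 2s - 60 + 144Y = 0. Y(s² + 144) = 2s + 60. Y = (2s + 60)/(s² + 144). Inverting: y(t) = 2cos(12t) + 5sin(12t)

Final answer: y(t) = 2cos(12t) + 5sin(12t)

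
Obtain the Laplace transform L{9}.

L{9} = 9 · L{1} = 9/s

Final answer: 9/s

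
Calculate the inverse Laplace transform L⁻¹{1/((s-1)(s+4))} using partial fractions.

Decompose: A/(s-1) + B/(s+4). A = 1/5, B = -1/5. f(t) = (e^t - e^(-4t))/5

Final answer: (e^t - e^(-4t))/5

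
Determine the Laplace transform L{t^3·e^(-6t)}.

L{t^n·e^(at)} = n!/(s-a)^(n+1), so L{t^3·e^(-6t)} = 6/(s+6)^4

Final answer: 6/(s+6)^4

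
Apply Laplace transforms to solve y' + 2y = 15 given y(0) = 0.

sY + 2Y = 15/s. Y = 15/(s(s+2)). Partial fractions: Y = 15/2/s - 15/2/(s+2)

Final answer: y(t) = 15/2(1 - e^(-2t))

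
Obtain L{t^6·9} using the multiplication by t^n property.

L{9} = 9/s. d^1/ds^1[1/s] = -1/s². d^2/ds^2[1/s] = 2/s^3. d^3/ds^3[1/s] = -6/s^4. d^4/ds^4[1/s] = 24/s^5. d^5/ds^5[1/s] = -120/s^6. d^6/ds^6[1/s] = 720/s^7. So L{t^6} = (-1)^{6}·720/s^7 = 720/s^7. Then L{t^6·9} = 9·720/s^7 = 6480/s^7

Final answer: 6480/s^7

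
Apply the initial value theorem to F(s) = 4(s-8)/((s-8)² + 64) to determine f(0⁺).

f(0⁺) = lim_{s→∞} sF(s) = lim_{s→∞} 4s(s-8)/((s-8)² + 64) = 4

Final answer: 4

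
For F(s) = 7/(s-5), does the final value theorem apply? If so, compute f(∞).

sF(s) = 7s/(s-5) has a pole at s = 5 in the right half-plane. Theorem does NOT apply (unstable system; f(t) = 7·e^(5t) grows without bound).

Final answer: Not applicable (unstable)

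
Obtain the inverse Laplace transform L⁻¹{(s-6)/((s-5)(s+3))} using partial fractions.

Using partial fractions, f(t) = (-e^(5t) + 9e^(-3t))/8

Final answer: (-e^(5t) + 9e^(-3t))/8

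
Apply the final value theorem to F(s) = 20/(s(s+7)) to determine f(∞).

f(∞) = lim_{s→0} s·20/(s(s+7)) = lim_{s→0} 20/(s+7) = 20/7 = 20/7

Final answer: 20/7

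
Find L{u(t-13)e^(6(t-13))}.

u(t-a)f(t-a) with f(t)=e^(6t). L{e^(6t)} = 1/(s-6). By time shift: e^(-13s)/(s-6)

Final answer: e^(-13s)/(s-6)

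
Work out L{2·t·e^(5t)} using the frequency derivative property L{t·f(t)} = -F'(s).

L{e^(5t)} = 1/(s-5). By frequency derivative: L{t·e^(5t)} = -d/ds[1/(s-5)] = -(-1)/(s-5)² = 1/(s-5)². Then L{2·t·e^(5t)} = 2·1/(s-5)² = 2/(s-5)²

Final answer: 2/(s-5)²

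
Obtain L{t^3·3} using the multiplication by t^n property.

L{3} = 3/s. d^1/ds^1[1/s] = -1/s². d^2/ds^2[1/s] = 2/s^3. d^3/ds^3[1/s] = -6/s^4. So L{t^3} = (-1)^{3}·-6/s^4 = 6/s^4. Then L{t^3·3} = 3·6/s^4 = 18/s^4

Final answer: 18/s^4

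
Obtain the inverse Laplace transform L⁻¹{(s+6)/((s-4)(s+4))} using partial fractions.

Using partial fractions, f(t) = (10e^(4t) - 2e^(-4t))/8

Final answer: (10e^(4t) - 2e^(-4t))/8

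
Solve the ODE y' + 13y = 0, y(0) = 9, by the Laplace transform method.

L{y'} + 13L{y} = 0. sY - 9 + 13Y = 0. Y(s+13) = 9. Y = 9/(s+13)

Final answer: y(t) = 9e^(-13t)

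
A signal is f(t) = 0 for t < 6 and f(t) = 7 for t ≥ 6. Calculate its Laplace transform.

f(t) = 7·u(t-6). L{u(t-6)} = e^(-6s)/s, so L{f(t)} = 7·e^(-6s)/s

Final answer: 7·e^(-6s)/s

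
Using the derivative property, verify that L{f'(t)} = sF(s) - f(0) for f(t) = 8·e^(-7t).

f'(t) = -56e^(-7t). Direct: L{f'(t)} = -56/(s+7). Property: s·8/(s+7) - 8 = (8s - 8(s+7))/(s+7) = -56/(s+7). ✓

Final answer: -56/(s+7)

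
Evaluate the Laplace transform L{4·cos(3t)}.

L{cos(ωt)} = s/(s² + ω²), so L{cos(3t)} = s/(s² + 9). Then L{4·cos(3t)} = 4·s/(s² + 9) = 4s/(s² + 9)

Final answer: 4s/(s² + 9)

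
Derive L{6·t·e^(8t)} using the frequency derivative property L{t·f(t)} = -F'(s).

L{e^(8t)} = 1/(s-8). By frequency derivative: L{t·e^(8t)} = -d/ds[1/(s-8)] = -(-1)/(s-8)² = 1/(s-8)². Then L{6·t·e^(8t)} = 6·1/(s-8)² = 6/(s-8)²

Final answer: 6/(s-8)²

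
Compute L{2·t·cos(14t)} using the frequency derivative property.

L{cos(14t)} = s/(s² + 196). Derivative: d/ds[s/(s² + 196)] = [(s² + 196) - s·2s]/(s² + 196)² = (196 - s²)/(s² + 196)². So L{t·cos(14t)} = -F'(s) = (s² - 196)/(s² + 196)². Then L{2·t·cos(14t)} = 2·(s² - 196)/(s² + 196)²

Final answer: 2·(s² - 196)/(s² + 196)²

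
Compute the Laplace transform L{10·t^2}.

L{t^n} = n!/s^(n+1), so L{t^2} = 2/s^3. Then L{10·t^2} = 10·2/s^3 = 20/s^3

Final answer: 20/s^3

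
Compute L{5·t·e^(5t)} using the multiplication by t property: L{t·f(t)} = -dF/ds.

Using L{t^n·e^(at)} = n!/(s-a)^(n+1), L{t·e^(5t)} = 1/(s-5)^2, so L{5·t·e^(5t)} = 5·1/(s-5)^2 = 5/(s-5)^2

Final answer: 5/(s-5)^2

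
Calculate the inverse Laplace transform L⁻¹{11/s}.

L⁻¹{c/s} = c, so L⁻¹{11/s} = 11

Final answer: 11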